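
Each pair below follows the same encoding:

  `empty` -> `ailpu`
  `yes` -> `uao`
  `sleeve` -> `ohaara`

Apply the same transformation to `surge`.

Compare letters: e→a is +22, m→i is +22, p→l is +22 — a constant shift. Each letter is shifted forward by 22 in the alphabet (a Caesar shift of +22).
On surge: s+22=o, u+22=q, r+22=n, g+22=c, e+22=a.

oqnca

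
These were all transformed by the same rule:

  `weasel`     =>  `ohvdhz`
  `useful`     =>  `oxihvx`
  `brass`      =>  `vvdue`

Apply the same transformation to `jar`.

Read the word backwards and shift each letter +3.
On jar: reverse → raj; then shift: r+3=u, a+3=d, j+3=m.

udm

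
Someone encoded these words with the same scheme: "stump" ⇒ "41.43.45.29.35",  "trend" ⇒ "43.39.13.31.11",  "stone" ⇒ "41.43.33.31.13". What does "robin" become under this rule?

39.33.7.21.31

s(#19)→41 and t(#20)→43: differences scale by 2, so n = 2·pos + 3. Each letter becomes 2×(its alphabet position, a=1..z=26) + 3.
For robin: r=18→39, o=15→33, b=2→7, i=9→21, n=14→31.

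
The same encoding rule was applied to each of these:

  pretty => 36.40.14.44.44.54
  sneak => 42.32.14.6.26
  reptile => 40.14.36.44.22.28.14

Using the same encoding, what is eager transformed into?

14.6.18.14.40

p(#16)→36 and r(#18)→40: differences scale by 2, so n = 2·pos + 4. With a=1..z=26, the number is 2·pos + 4.
For eager: e=5→14, a=1→6, g=7→18, e=5→14, r=18→40.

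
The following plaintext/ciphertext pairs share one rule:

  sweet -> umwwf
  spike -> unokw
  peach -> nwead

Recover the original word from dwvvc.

hello

s(18)→u(20) and w(22)→m(12) fit y≡11x+4 (mod 26); the inverse of 11 mod 26 is 19. This is an affine cipher: with a=0,…,z=25, each position x becomes (11x+4) mod 26.
Undoing it on dwvvc: d(3)→19·(3−4)≡7=h; w(22)→19·(22−4)≡4=e; v(21)→19·(21−4)≡11=l; v(21)→19·(21−4)≡11=l; c(2)→19·(2−4)≡14=o (all mod 26).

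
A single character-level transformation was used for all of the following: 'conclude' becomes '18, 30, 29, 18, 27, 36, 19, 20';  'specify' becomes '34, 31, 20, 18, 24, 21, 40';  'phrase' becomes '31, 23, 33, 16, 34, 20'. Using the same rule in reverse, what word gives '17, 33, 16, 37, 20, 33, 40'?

bravery

c is letter #3 and maps to 18: an offset of 15. Each letter is replaced by its alphabet position (a=1..z=26) + 15.
Reversing it on 17, 33, 16, 37, 20, 33, 40: 17→(17−15)÷1=2=b, 33→(33−15)÷1=18=r, 16→(16−15)÷1=1=a, 37→(37−15)÷1=22=v, 20→(20−15)÷1=5=e, 33→(33−15)÷1=18=r, 40→(40−15)÷1=25=y.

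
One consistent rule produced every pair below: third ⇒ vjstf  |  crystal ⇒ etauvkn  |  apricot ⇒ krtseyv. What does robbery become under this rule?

Vowels shift forward by 10 and consonants shift forward by 2.
Applying it to robbery: r(cons)+2=t, o(vowel)+10=y, b(cons)+2=d, b(cons)+2=d, e(vowel)+10=o, r(cons)+2=t, y(cons)+2=a.

tyddota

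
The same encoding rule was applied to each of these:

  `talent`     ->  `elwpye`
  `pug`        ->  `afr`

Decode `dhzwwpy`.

swollen

Compare letters: t→e is +11, a→l is +11, l→w is +11 — a constant shift. This is a Caesar cipher with shift 11.
Undoing it on dhzwwpy: d−11=s, h−11=w, z−11=o, w−11=l, w−11=l, p−11=e, y−11=n.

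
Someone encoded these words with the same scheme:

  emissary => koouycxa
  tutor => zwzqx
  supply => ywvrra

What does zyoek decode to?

twice

Shifts by position in emissary: pos 0: e→k (+6), pos 1: m→o (+2), pos 2: i→o (+6), pos 3: s→u (+2) — repeating every 2. It's a Vigenère-style cipher with numeric key [6,2]: position i shifts by key[i mod 2].
Undoing it on zyoek: z−6=t, y−2=w, o−6=i, e−2=c, k−6=e.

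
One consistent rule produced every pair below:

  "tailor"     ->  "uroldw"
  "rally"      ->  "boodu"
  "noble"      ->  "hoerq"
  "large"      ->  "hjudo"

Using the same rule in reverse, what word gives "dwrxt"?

quota

The output letters match the input read backwards, each shifted +3: tailor reversed is roliat. Read the word backwards and shift each letter +3.
Undoing it on dwrxt: shift back: d−3=a, w−3=t, r−3=o, x−3=u, t−3=q → atouq; then reverse → quota.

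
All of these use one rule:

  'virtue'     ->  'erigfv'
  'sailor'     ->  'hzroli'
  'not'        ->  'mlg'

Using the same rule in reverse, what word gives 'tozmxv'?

glance

Each pair mirrors across the alphabet (v↔e, i↔r, r↔i): positions sum to 25. Letters are reflected about the middle of the alphabet (position → 25−position): Atbash.
Reversing it on tozmxv: t↔g, o↔l, z↔a, m↔n, x↔c, v↔e.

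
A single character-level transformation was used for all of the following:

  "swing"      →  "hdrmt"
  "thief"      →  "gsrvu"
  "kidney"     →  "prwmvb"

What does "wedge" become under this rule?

Each pair mirrors across the alphabet (s↔h, w↔d, i↔r): positions sum to 25. Letters are reflected about the middle of the alphabet (position → 25−position): Atbash.
On wedge: w↔d, e↔v, d↔w, g↔t, e↔v.

dvwtv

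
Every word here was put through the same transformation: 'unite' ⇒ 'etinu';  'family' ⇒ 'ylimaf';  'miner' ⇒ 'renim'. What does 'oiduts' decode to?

studio

The output letters match the input read backwards: unite reversed is etinu. The word is simply reversed.
Reversing it on oiduts: then reverse → studio.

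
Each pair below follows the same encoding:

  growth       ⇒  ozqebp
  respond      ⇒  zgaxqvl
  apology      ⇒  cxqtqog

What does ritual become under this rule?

The shift depends on letter class: consonant g→o is +8, but vowel o→q is +2. The rule splits by letter class: vowels +2, consonants +8.
For ritual: r(cons)+8=z, i(vowel)+2=k, t(cons)+8=b, u(vowel)+2=w, a(vowel)+2=c, l(cons)+8=t.

zkbwct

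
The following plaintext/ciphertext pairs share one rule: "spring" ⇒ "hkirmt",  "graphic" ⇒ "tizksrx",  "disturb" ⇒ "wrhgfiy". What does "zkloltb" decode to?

apology

Each pair mirrors across the alphabet (s↔h, p↔k, r↔i): positions sum to 25. Letters are reflected about the middle of the alphabet (position → 25−position): Atbash.
Decoding zkloltb: z↔a, k↔p, l↔o, o↔l, l↔o, t↔g, b↔y.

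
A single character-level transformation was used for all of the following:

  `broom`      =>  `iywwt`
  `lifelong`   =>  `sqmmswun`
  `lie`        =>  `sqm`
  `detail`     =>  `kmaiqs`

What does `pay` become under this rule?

wif

The shift depends on letter class: consonant b→i is +7, but vowel o→w is +8. Vowels shift forward by 8 and consonants shift forward by 7.
On pay: p(cons)+7=w, a(vowel)+8=i, y(cons)+7=f.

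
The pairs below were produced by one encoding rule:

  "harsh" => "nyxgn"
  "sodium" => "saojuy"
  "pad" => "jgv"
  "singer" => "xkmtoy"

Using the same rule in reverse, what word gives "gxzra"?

ultra

The output letters match the input read backwards, each shifted +6: harsh reversed is hsrah. The word is reversed, then every letter is shifted forward by 6.
Reversing it on gxzra: shift back: g−6=a, x−6=r, z−6=t, r−6=l, a−6=u → artlu; then reverse → ultra.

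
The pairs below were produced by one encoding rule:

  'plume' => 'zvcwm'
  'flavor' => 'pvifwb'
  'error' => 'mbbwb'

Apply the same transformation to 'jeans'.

The shift depends on letter class: consonant p→z is +10, but vowel u→c is +8. Vowels shift forward by 8 and consonants shift forward by 10.
On jeans: j(cons)+10=t, e(vowel)+8=m, a(vowel)+8=i, n(cons)+10=x, s(cons)+10=c.

tmixc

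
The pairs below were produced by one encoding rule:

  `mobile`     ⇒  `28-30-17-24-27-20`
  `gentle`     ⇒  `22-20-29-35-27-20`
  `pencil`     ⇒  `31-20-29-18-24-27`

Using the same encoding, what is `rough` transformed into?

m is letter #13 and maps to 28: an offset of 15. The number is (letter's place in the alphabet, a=1) + 15.
On rough: r=18→33, o=15→30, u=21→36, g=7→22, h=8→23.

33-30-36-22-23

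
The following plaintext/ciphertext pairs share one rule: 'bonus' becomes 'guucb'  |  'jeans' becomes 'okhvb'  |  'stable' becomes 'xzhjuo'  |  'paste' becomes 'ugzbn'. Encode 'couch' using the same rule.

In bonus: b→g is +5, o→u is +6, n→u is +7, u→c is +8 — the shift increases by 1 each position. Each letter shifts forward by (position + 5), i.e. 5, 6, 7, … — the shift grows by one for each successive letter.
For couch: c+5=h, o+6=u, u+7=b, c+8=k, h+9=q.

hubkq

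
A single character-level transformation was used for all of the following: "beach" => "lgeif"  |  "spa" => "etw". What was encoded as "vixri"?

The output letters match the input read backwards, each shifted +4: beach reversed is hcaeb. Two steps: reverse the string, then apply a Caesar shift of +4.
Reversing it on vixri: shift back: v−4=r, i−4=e, x−4=t, r−4=n, i−4=e → retne; then reverse → enter.

enter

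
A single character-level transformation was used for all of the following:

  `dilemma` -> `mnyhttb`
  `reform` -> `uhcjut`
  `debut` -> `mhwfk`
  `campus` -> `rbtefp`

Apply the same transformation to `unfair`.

d(3)→m(12) and i(8)→n(13) fit y≡21x+1 (mod 26); the inverse of 21 mod 26 is 5. Each letter's alphabet position (a=0..z=25) is mapped through 21·x+1 mod 26 — an affine cipher.
For unfair: u(20)→21·20+1≡5=f; n(13)→21·13+1≡14=o; f(5)→21·5+1≡2=c; a(0)→21·0+1≡1=b; i(8)→21·8+1≡13=n; r(17)→21·17+1≡20=u (all mod 26).

focbnu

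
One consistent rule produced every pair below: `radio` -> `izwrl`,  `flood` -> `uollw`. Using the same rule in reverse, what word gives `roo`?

ill

Each pair mirrors across the alphabet (r↔i, a↔z, d↔w): positions sum to 25. Letters are reflected about the middle of the alphabet (position → 25−position): Atbash.
Undoing it on roo: r↔i, o↔l, o↔l.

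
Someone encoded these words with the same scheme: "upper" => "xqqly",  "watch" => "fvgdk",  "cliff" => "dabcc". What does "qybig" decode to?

u(20)→x(23) and p(15)→q(16) fit y≡17x+21 (mod 26); the inverse of 17 mod 26 is 23. This is an affine cipher: with a=0,…,z=25, each position x becomes (17x+21) mod 26.
Undoing it on qybig: q(16)→23·(16−21)≡15=p; y(24)→23·(24−21)≡17=r; b(1)→23·(1−21)≡8=i; i(8)→23·(8−21)≡13=n; g(6)→23·(6−21)≡19=t (all mod 26).

print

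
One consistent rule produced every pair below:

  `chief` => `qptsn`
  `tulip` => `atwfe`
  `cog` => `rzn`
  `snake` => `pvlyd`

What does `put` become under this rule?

The output letters match the input read backwards, each shifted +11: chief reversed is feihc. Read the word backwards and shift each letter +11.
For put: reverse → tup; then shift: t+11=e, u+11=f, p+11=a.

efa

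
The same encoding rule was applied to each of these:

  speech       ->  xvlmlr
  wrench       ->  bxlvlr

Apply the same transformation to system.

xezbnw

In speech: s→x is +5, p→v is +6, e→l is +7, e→m is +8 — the shift increases by 1 each position. Letter i (0-indexed) is shifted by i+5, so successive shifts are 5, 6, 7, ….
Applying it to system: s+5=x, y+6=e, s+7=z, t+8=b, e+9=n, m+10=w.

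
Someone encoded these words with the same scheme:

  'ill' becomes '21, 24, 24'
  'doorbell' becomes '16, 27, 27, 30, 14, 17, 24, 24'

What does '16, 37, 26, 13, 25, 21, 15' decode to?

Each letter is replaced by its alphabet position (a=1..z=26) + 12.
Reversing it on 16, 37, 26, 13, 25, 21, 15: 16→(16−12)÷1=4=d, 37→(37−12)÷1=25=y, 26→(26−12)÷1=14=n, 13→(13−12)÷1=1=a, 25→(25−12)÷1=13=m, 21→(21−12)÷1=9=i, 15→(15−12)÷1=3=c.

dynamic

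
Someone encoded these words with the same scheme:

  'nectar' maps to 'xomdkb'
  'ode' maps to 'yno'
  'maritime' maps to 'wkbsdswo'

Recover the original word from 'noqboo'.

degree

Every letter moves 10 places later in the alphabet, wrapping around z→a.
Reversing it on noqboo: n−10=d, o−10=e, q−10=g, b−10=r, o−10=e, o−10=e.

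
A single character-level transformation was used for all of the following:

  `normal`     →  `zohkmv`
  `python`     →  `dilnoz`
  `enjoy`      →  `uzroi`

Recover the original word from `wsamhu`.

n(13)→z(25) and o(14)→o(14) fit y≡15x+12 (mod 26); the inverse of 15 mod 26 is 7. Treating letters as 0–25, the rule is x ↦ 15x + 12 (mod 26).
Decoding wsamhu: w(22)→7·(22−12)≡18=s; s(18)→7·(18−12)≡16=q; a(0)→7·(0−12)≡20=u; m(12)→7·(12−12)≡0=a; h(7)→7·(7−12)≡17=r; u(20)→7·(20−12)≡4=e (all mod 26).

square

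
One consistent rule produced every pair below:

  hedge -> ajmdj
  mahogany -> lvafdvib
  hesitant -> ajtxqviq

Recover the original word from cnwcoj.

purple

Each letter's alphabet position (a=0..z=25) is mapped through 23·x+21 mod 26 — an affine cipher.
Reversing it on cnwcoj: c(2)→17·(2−21)≡15=p; n(13)→17·(13−21)≡20=u; w(22)→17·(22−21)≡17=r; c(2)→17·(2−21)≡15=p; o(14)→17·(14−21)≡11=l; j(9)→17·(9−21)≡4=e (all mod 26).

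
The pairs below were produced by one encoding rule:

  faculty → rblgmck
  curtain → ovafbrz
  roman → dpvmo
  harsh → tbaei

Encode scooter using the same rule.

edxaund

Shifts by position in faculty: pos 0: f→r (+12), pos 1: a→b (+1), pos 2: c→l (+9), pos 3: u→g (+12), pos 4: l→m (+1), pos 5: t→c (+9) — repeating every 3. A repeating key of period 3 is used — shifts +12, +1, +9 over and over.
For scooter: s+12=e, c+1=d, o+9=x, o+12=a, t+1=u, e+9=n, r+12=d.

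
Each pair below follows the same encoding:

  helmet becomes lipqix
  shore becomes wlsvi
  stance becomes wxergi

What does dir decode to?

Compare letters: h→l is +4, e→i is +4, l→p is +4 — a constant shift. This is a Caesar cipher with shift 4.
Reversing it on dir: d−4=z, i−4=e, r−4=n.

zen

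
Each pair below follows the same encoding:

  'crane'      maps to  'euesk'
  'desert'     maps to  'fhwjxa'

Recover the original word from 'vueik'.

trade

In crane: c→e is +2, r→u is +3, a→e is +4, n→s is +5 — the shift increases by 1 each position. The shift increases by 1 at each position, starting from +2: 2, 3, 4, ….
Undoing it on vueik: v−2=t, u−3=r, e−4=a, i−5=d, k−6=e.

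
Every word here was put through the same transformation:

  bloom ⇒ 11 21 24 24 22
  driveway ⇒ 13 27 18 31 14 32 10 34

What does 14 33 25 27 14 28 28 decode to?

express

Each letter is replaced by its alphabet position (a=1..z=26) + 9.
Decoding 14 33 25 27 14 28 28: 14→(14−9)÷1=5=e, 33→(33−9)÷1=24=x, 25→(25−9)÷1=16=p, 27→(27−9)÷1=18=r, 14→(14−9)÷1=5=e, 28→(28−9)÷1=19=s, 28→(28−9)÷1=19=s.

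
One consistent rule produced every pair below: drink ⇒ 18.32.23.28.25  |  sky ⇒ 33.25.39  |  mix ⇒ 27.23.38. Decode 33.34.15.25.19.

The number is (letter's place in the alphabet, a=1) + 14.
Reversing it on 33.34.15.25.19: 33→(33−14)÷1=19=s, 34→(34−14)÷1=20=t, 15→(15−14)÷1=1=a, 25→(25−14)÷1=11=k, 19→(19−14)÷1=5=e.

stake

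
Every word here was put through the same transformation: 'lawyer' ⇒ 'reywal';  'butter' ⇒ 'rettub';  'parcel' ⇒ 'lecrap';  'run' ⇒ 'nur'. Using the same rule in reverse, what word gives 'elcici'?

icicle

The word is simply reversed.
Undoing it on elcici: then reverse → icicle.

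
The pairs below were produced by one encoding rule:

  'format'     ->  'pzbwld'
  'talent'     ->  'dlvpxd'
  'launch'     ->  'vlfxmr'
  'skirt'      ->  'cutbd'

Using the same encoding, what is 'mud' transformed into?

The shift depends on letter class: consonant f→p is +10, but vowel o→z is +11. Two shifts are in play — +11 for a/e/i/o/u, +10 for every other letter.
For mud: m(cons)+10=w, u(vowel)+11=f, d(cons)+10=n.

wfn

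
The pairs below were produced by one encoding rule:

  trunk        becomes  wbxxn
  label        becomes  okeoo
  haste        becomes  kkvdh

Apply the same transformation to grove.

Shifts by position in trunk: pos 0: t→w (+3), pos 1: r→b (+10), pos 2: u→x (+3), pos 3: n→x (+10) — repeating every 2. The shifts repeat in a cycle of length 2: positions 0,1,… shift by +3, +10, then the pattern repeats.
Applying it to grove: g+3=j, r+10=b, o+3=r, v+10=f, e+3=h.

jbrfh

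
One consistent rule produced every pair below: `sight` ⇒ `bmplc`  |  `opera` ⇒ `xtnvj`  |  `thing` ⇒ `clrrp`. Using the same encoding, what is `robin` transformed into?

Shifts by position in sight: pos 0: s→b (+9), pos 1: i→m (+4), pos 2: g→p (+9), pos 3: h→l (+4) — repeating every 2. It's a Vigenère-style cipher with numeric key [9,4]: position i shifts by key[i mod 2].
On robin: r+9=a, o+4=s, b+9=k, i+4=m, n+9=w.

askmw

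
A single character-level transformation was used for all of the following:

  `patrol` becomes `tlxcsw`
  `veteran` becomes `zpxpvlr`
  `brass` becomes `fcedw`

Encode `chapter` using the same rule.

gseaxpv

Shifts by position in patrol: pos 0: p→t (+4), pos 1: a→l (+11), pos 2: t→x (+4), pos 3: r→c (+11) — repeating every 2. The shifts repeat in a cycle of length 2: positions 0,1,… shift by +4, +11, then the pattern repeats.
Applying it to chapter: c+4=g, h+11=s, a+4=e, p+11=a, t+4=x, e+11=p, r+4=v.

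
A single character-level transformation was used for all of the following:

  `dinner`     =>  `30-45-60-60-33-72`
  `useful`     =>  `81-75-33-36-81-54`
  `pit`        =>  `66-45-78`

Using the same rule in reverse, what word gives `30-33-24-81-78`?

debut

d(#4)→30 and i(#9)→45: differences scale by 3, so n = 3·pos + 18. The formula is n = 3×(alphabet index, a=1) + 18.
Reversing it on 30-33-24-81-78: 30→(30−18)÷3=4=d, 33→(33−18)÷3=5=e, 24→(24−18)÷3=2=b, 81→(81−18)÷3=21=u, 78→(78−18)÷3=20=t.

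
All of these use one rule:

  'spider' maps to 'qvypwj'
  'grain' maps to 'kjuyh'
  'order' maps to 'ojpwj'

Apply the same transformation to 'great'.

kjwux

s(18)→q(16) and p(15)→v(21) fit y≡7x+20 (mod 26); the inverse of 7 mod 26 is 15. Treating letters as 0–25, the rule is x ↦ 7x + 20 (mod 26).
Applying it to great: g(6)→7·6+20≡10=k; r(17)→7·17+20≡9=j; e(4)→7·4+20≡22=w; a(0)→7·0+20≡20=u; t(19)→7·19+20≡23=x (all mod 26).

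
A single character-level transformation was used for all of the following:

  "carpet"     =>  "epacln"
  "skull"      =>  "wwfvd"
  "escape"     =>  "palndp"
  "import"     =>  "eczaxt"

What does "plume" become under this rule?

The output letters match the input read backwards, each shifted +11: carpet reversed is teprac. The word is reversed, then every letter is shifted forward by 11.
Applying it to plume: reverse → emulp; then shift: e+11=p, m+11=x, u+11=f, l+11=w, p+11=a.

pxfwa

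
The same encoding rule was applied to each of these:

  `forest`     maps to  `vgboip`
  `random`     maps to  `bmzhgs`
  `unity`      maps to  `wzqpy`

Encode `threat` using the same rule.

This is an affine cipher: with a=0,…,z=25, each position x becomes (7x+12) mod 26.
Applying it to threat: t(19)→7·19+12≡15=p; h(7)→7·7+12≡9=j; r(17)→7·17+12≡1=b; e(4)→7·4+12≡14=o; a(0)→7·0+12≡12=m; t(19)→7·19+12≡15=p (all mod 26).

pjbomp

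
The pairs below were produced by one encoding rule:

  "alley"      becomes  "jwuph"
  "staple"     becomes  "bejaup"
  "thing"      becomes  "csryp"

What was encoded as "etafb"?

Shifts by position in alley: pos 0: a→j (+9), pos 1: l→w (+11), pos 2: l→u (+9), pos 3: e→p (+11) — repeating every 2. It's a Vigenère-style cipher with numeric key [9,11]: position i shifts by key[i mod 2].
Reversing it on etafb: e−9=v, t−11=i, a−9=r, f−11=u, b−9=s.

virus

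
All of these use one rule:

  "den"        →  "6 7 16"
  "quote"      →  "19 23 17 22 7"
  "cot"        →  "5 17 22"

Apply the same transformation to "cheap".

d is letter #4 and maps to 6: an offset of 2. Each letter is replaced by its alphabet position (a=1..z=26) + 2.
On cheap: c=3→5, h=8→10, e=5→7, a=1→3, p=16→18.

5 10 7 3 18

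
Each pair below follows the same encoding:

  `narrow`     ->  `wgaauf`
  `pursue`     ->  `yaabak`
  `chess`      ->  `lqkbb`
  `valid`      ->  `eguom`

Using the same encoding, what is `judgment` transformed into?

sampvkwc

The rule splits by letter class: vowels +6, consonants +9.
For judgment: j(cons)+9=s, u(vowel)+6=a, d(cons)+9=m, g(cons)+9=p, m(cons)+9=v, e(vowel)+6=k, n(cons)+9=w, t(cons)+9=c.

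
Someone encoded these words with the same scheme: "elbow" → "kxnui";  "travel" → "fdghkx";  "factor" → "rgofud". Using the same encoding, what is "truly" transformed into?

fdaxk

The shift depends on letter class: consonant l→x is +12, but vowel e→k is +6. Vowels shift forward by 6 and consonants shift forward by 12.
Applying it to truly: t(cons)+12=f, r(cons)+12=d, u(vowel)+6=a, l(cons)+12=x, y(cons)+12=k.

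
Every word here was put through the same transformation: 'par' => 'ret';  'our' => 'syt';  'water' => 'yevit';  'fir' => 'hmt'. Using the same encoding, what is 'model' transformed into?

osfin

The shift depends on letter class: consonant p→r is +2, but vowel a→e is +4. The rule splits by letter class: vowels +4, consonants +2.
For model: m(cons)+2=o, o(vowel)+4=s, d(cons)+2=f, e(vowel)+4=i, l(cons)+2=n.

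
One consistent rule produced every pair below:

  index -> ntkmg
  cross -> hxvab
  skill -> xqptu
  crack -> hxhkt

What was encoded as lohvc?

giant

In index: i→n is +5, n→t is +6, d→k is +7, e→m is +8 — the shift increases by 1 each position. The shift increases by 1 at each position, starting from +5: 5, 6, 7, ….
Decoding lohvc: l−5=g, o−6=i, h−7=a, v−8=n, c−9=t.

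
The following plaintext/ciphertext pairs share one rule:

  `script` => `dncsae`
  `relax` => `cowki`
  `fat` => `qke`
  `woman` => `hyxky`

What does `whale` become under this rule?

hskwo

Vowels shift forward by 10 and consonants shift forward by 11.
For whale: w(cons)+11=h, h(cons)+11=s, a(vowel)+10=k, l(cons)+11=w, e(vowel)+10=o.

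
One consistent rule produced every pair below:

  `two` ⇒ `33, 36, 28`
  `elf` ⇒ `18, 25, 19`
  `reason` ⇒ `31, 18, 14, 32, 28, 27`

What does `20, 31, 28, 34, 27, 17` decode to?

ground

Letters become their 1-based position plus 13 (so a→14, b→15, …).
Reversing it on 20, 31, 28, 34, 27, 17: 20→(20−13)÷1=7=g, 31→(31−13)÷1=18=r, 28→(28−13)÷1=15=o, 34→(34−13)÷1=21=u, 27→(27−13)÷1=14=n, 17→(17−13)÷1=4=d.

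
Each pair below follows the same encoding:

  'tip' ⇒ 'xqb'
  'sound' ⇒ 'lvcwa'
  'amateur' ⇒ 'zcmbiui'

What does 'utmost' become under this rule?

bawubc

The output letters match the input read backwards, each shifted +8: tip reversed is pit. Two steps: reverse the string, then apply a Caesar shift of +8.
On utmost: reverse → tsomtu; then shift: t+8=b, s+8=a, o+8=w, m+8=u, t+8=b, u+8=c.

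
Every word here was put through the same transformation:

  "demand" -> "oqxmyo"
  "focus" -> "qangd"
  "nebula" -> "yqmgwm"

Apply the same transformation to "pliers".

The shift depends on letter class: consonant d→o is +11, but vowel e→q is +12. Vowels shift forward by 12 and consonants shift forward by 11.
For pliers: p(cons)+11=a, l(cons)+11=w, i(vowel)+12=u, e(vowel)+12=q, r(cons)+11=c, s(cons)+11=d.

awuqcd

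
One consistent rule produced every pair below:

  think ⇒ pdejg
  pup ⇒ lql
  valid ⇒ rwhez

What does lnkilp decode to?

prompt

Each letter is shifted forward by 22 in the alphabet (a Caesar shift of +22).
Reversing it on lnkilp: l−22=p, n−22=r, k−22=o, i−22=m, l−22=p, p−22=t.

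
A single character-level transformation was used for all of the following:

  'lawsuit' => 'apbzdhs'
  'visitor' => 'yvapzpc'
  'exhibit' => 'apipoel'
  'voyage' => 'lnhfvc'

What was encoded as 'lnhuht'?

The output letters match the input read backwards, each shifted +7: lawsuit reversed is tiuswal. The word is reversed, then every letter is shifted forward by 7.
Undoing it on lnhuht: shift back: l−7=e, n−7=g, h−7=a, u−7=n, h−7=a, t−7=m → eganam; then reverse → manage.

manage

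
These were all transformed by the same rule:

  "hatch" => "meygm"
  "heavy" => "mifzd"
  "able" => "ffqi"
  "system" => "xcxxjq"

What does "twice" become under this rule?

A repeating key of period 2 is used — shifts +5, +4 over and over.
On twice: t+5=y, w+4=a, i+5=n, c+4=g, e+5=j.

yangj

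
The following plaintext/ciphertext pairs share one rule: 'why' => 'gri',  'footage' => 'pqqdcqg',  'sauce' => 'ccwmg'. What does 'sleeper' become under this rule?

Two shifts are in play — +2 for a/e/i/o/u, +10 for every other letter.
On sleeper: s(cons)+10=c, l(cons)+10=v, e(vowel)+2=g, e(vowel)+2=g, p(cons)+10=z, e(vowel)+2=g, r(cons)+10=b.

cvggzgb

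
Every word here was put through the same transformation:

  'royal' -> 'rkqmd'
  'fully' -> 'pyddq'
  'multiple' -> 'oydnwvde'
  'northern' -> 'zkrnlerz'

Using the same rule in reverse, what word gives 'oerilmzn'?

Each letter's alphabet position (a=0..z=25) is mapped through 11·x+12 mod 26 — an affine cipher.
Reversing it on oerilmzn: o(14)→19·(14−12)≡12=m; e(4)→19·(4−12)≡4=e; r(17)→19·(17−12)≡17=r; i(8)→19·(8−12)≡2=c; l(11)→19·(11−12)≡7=h; m(12)→19·(12−12)≡0=a; z(25)→19·(25−12)≡13=n; n(13)→19·(13−12)≡19=t (all mod 26).

merchant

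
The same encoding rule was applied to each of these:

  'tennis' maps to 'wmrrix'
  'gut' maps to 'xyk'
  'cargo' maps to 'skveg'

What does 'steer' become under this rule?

viixw

The output letters match the input read backwards, each shifted +4: tennis reversed is sinnet. The word is reversed, then every letter is shifted forward by 4.
For steer: reverse → reets; then shift: r+4=v, e+4=i, e+4=i, t+4=x, s+4=w.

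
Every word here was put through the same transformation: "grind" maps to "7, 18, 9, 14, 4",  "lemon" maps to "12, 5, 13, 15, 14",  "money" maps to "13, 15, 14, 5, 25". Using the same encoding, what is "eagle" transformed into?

g is letter #7 and maps to 7: an offset of 0. Each letter is replaced by its alphabet position (a=1, b=2, …, z=26).
Applying it to eagle: e=5→5, a=1→1, g=7→7, l=12→12, e=5→5.

5, 1, 7, 12, 5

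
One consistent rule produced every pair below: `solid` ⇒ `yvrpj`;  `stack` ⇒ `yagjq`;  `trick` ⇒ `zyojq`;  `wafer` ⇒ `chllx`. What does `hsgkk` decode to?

blade

Shifts by position in solid: pos 0: s→y (+6), pos 1: o→v (+7), pos 2: l→r (+6), pos 3: i→p (+7) — repeating every 2. It's a Vigenère-style cipher with numeric key [6,7]: position i shifts by key[i mod 2].
Reversing it on hsgkk: h−6=b, s−7=l, g−6=a, k−7=d, k−6=e.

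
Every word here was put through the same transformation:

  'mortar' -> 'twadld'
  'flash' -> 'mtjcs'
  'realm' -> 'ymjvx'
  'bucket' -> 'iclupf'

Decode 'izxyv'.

brook

In mortar: m→t is +7, o→w is +8, r→a is +9, t→d is +10 — the shift increases by 1 each position. Letter i (0-indexed) is shifted by i+7, so successive shifts are 7, 8, 9, ….
Undoing it on izxyv: i−7=b, z−8=r, x−9=o, y−10=o, v−11=k.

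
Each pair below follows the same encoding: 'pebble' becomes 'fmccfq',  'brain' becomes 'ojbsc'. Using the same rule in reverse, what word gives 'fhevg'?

Read the word backwards and shift each letter +1.
Reversing it on fhevg: shift back: f−1=e, h−1=g, e−1=d, v−1=u, g−1=f → egduf; then reverse → fudge.

fudge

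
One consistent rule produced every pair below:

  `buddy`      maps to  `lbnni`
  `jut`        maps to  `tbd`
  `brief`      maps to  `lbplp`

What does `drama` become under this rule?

nbhwh

The rule splits by letter class: vowels +7, consonants +10.
On drama: d(cons)+10=n, r(cons)+10=b, a(vowel)+7=h, m(cons)+10=w, a(vowel)+7=h.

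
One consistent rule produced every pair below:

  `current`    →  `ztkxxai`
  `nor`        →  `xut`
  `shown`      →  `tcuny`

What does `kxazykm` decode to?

The output letters match the input read backwards, each shifted +6: current reversed is tnerruc. Two steps: reverse the string, then apply a Caesar shift of +6.
Decoding kxazykm: shift back: k−6=e, x−6=r, a−6=u, z−6=t, y−6=s, k−6=e, m−6=g → erutseg; then reverse → gesture.

gesture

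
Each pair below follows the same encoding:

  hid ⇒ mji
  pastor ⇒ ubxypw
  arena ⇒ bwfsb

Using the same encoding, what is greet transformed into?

The shift depends on letter class: consonant h→m is +5, but vowel i→j is +1. The rule splits by letter class: vowels +1, consonants +5.
On greet: g(cons)+5=l, r(cons)+5=w, e(vowel)+1=f, e(vowel)+1=f, t(cons)+5=y.

lwffy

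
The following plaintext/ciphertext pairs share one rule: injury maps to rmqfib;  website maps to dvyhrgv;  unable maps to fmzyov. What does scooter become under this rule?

Each pair mirrors across the alphabet (i↔r, n↔m, j↔q): positions sum to 25. Letters are reflected about the middle of the alphabet (position → 25−position): Atbash.
For scooter: s↔h, c↔x, o↔l, o↔l, t↔g, e↔v, r↔i.

hxllgvi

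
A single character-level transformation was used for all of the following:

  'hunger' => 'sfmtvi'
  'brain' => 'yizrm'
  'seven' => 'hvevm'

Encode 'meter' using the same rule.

Each pair mirrors across the alphabet (h↔s, u↔f, n↔m): positions sum to 25. This is the alphabet-reversal cipher (Atbash): a becomes z, b becomes y, etc.
Applying it to meter: m↔n, e↔v, t↔g, e↔v, r↔i.

nvgvi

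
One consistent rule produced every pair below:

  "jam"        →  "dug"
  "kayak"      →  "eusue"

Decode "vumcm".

basis

Each letter is shifted forward by 20 in the alphabet (a Caesar shift of +20).
Undoing it on vumcm: v−20=b, u−20=a, m−20=s, c−20=i, m−20=s.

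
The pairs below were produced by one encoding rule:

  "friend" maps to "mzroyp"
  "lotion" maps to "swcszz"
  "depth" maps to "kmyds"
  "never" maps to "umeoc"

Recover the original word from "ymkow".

rebel

Letter i (0-indexed) is shifted by i+7, so successive shifts are 7, 8, 9, ….
Reversing it on ymkow: y−7=r, m−8=e, k−9=b, o−10=e, w−11=l.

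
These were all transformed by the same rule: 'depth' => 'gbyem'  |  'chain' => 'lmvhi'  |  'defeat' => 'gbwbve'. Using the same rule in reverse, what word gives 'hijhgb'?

inside

d(3)→g(6) and e(4)→b(1) fit y≡21x+21 (mod 26); the inverse of 21 mod 26 is 5. Each letter's alphabet position (a=0..z=25) is mapped through 21·x+21 mod 26 — an affine cipher.
Decoding hijhgb: h(7)→5·(7−21)≡8=i; i(8)→5·(8−21)≡13=n; j(9)→5·(9−21)≡18=s; h(7)→5·(7−21)≡8=i; g(6)→5·(6−21)≡3=d; b(1)→5·(1−21)≡4=e (all mod 26).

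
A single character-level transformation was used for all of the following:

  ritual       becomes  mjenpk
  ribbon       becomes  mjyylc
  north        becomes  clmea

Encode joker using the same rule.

Each letter's alphabet position (a=0..z=25) is mapped through 9·x+15 mod 26 — an affine cipher.
Applying it to joker: j(9)→9·9+15≡18=s; o(14)→9·14+15≡11=l; k(10)→9·10+15≡1=b; e(4)→9·4+15≡25=z; r(17)→9·17+15≡12=m (all mod 26).

slbzm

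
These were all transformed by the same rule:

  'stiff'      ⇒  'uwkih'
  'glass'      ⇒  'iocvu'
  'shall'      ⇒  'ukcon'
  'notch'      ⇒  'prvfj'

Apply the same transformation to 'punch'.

rxpfj

A repeating key of period 2 is used — shifts +2, +3 over and over.
On punch: p+2=r, u+3=x, n+2=p, c+3=f, h+2=j.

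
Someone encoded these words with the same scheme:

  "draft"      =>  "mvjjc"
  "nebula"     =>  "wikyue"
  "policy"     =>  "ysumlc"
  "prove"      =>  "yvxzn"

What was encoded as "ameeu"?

rival

The shifts repeat in a cycle of length 2: positions 0,1,… shift by +9, +4, then the pattern repeats.
Undoing it on ameeu: a−9=r, m−4=i, e−9=v, e−4=a, u−9=l.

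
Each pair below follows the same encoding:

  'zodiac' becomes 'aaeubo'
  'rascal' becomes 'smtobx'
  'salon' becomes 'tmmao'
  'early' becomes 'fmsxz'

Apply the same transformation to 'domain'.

eanmjz

A repeating key of period 2 is used — shifts +1, +12 over and over.
Applying it to domain: d+1=e, o+12=a, m+1=n, a+12=m, i+1=j, n+12=z.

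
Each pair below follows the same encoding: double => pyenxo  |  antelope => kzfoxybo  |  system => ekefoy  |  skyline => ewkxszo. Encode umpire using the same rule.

eybsdo

The shift depends on letter class: consonant d→p is +12, but vowel o→y is +10. Vowels shift forward by 10 and consonants shift forward by 12.
Applying it to umpire: u(vowel)+10=e, m(cons)+12=y, p(cons)+12=b, i(vowel)+10=s, r(cons)+12=d, e(vowel)+10=o.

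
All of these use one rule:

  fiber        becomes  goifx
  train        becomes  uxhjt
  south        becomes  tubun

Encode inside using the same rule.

A repeating key of period 3 is used — shifts +1, +6, +7 over and over.
On inside: i+1=j, n+6=t, s+7=z, i+1=j, d+6=j, e+7=l.

jtzjjl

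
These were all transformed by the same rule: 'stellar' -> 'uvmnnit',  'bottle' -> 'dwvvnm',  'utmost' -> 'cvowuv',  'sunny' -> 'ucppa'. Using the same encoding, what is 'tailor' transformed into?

The shift depends on letter class: consonant s→u is +2, but vowel e→m is +8. Two shifts are in play — +8 for a/e/i/o/u, +2 for every other letter.
For tailor: t(cons)+2=v, a(vowel)+8=i, i(vowel)+8=q, l(cons)+2=n, o(vowel)+8=w, r(cons)+2=t.

viqnwt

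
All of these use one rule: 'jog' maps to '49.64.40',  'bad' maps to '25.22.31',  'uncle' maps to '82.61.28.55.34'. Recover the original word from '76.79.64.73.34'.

store

The formula is n = 3×(alphabet index, a=1) + 19.
Decoding 76.79.64.73.34: 76→(76−19)÷3=19=s, 79→(79−19)÷3=20=t, 64→(64−19)÷3=15=o, 73→(73−19)÷3=18=r, 34→(34−19)÷3=5=e.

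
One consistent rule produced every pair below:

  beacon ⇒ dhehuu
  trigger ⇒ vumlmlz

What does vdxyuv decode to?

In beacon: b→d is +2, e→h is +3, a→e is +4, c→h is +5 — the shift increases by 1 each position. The shift increases by 1 at each position, starting from +2: 2, 3, 4, ….
Decoding vdxyuv: v−2=t, d−3=a, x−4=t, y−5=t, u−6=o, v−7=o.

tattoo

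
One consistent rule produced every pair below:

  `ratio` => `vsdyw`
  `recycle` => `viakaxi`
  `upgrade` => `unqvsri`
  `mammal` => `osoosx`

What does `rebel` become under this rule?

vijix

r(17)→v(21) and a(0)→s(18) fit y≡17x+18 (mod 26); the inverse of 17 mod 26 is 23. Treating letters as 0–25, the rule is x ↦ 17x + 18 (mod 26).
For rebel: r(17)→17·17+18≡21=v; e(4)→17·4+18≡8=i; b(1)→17·1+18≡9=j; e(4)→17·4+18≡8=i; l(11)→17·11+18≡23=x (all mod 26).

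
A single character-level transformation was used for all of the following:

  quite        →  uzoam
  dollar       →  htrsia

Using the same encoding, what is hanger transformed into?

lftnma

The shift increases by 1 at each position, starting from +4: 4, 5, 6, ….
Applying it to hanger: h+4=l, a+5=f, n+6=t, g+7=n, e+8=m, r+9=a.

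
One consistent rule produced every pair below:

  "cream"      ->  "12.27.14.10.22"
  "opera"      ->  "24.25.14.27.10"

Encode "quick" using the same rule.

26.30.18.12.20

The number is (letter's place in the alphabet, a=1) + 9.
On quick: q=17→26, u=21→30, i=9→18, c=3→12, k=11→20.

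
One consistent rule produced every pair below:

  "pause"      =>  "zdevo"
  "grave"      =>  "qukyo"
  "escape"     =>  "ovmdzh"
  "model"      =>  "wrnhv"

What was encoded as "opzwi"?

Shifts by position in pause: pos 0: p→z (+10), pos 1: a→d (+3), pos 2: u→e (+10), pos 3: s→v (+3) — repeating every 2. The shifts repeat in a cycle of length 2: positions 0,1,… shift by +10, +3, then the pattern repeats.
Decoding opzwi: o−10=e, p−3=m, z−10=p, w−3=t, i−10=y.

empty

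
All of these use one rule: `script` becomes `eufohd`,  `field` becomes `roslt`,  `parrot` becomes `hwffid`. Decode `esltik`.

Treating letters as 0–25, the rule is x ↦ 25x + 22 (mod 26).
Decoding esltik: e(4)→25·(4−22)≡18=s; s(18)→25·(18−22)≡4=e; l(11)→25·(11−22)≡11=l; t(19)→25·(19−22)≡3=d; i(8)→25·(8−22)≡14=o; k(10)→25·(10−22)≡12=m (all mod 26).

seldom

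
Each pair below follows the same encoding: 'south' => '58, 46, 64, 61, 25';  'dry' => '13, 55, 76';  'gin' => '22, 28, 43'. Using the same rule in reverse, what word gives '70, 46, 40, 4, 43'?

The formula is n = 3×(alphabet index, a=1) + 1.
Undoing it on 70, 46, 40, 4, 43: 70→(70−1)÷3=23=w, 46→(46−1)÷3=15=o, 40→(40−1)÷3=13=m, 4→(4−1)÷3=1=a, 43→(43−1)÷3=14=n.

woman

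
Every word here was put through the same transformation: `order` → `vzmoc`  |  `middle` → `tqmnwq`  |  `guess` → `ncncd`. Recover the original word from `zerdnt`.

Letter i (0-indexed) is shifted by i+7, so successive shifts are 7, 8, 9, ….
Undoing it on zerdnt: z−7=s, e−8=w, r−9=i, d−10=t, n−11=c, t−12=h.

switch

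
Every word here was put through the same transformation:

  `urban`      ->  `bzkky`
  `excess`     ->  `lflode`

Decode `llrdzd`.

editor

In urban: u→b is +7, r→z is +8, b→k is +9, a→k is +10 — the shift increases by 1 each position. The shift increases by 1 at each position, starting from +7: 7, 8, 9, ….
Undoing it on llrdzd: l−7=e, l−8=d, r−9=i, d−10=t, z−11=o, d−12=r.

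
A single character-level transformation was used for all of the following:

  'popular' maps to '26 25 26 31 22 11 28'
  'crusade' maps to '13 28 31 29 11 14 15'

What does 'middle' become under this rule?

23 19 14 14 22 15

p is letter #16 and maps to 26: an offset of 10. The number is (letter's place in the alphabet, a=1) + 10.
For middle: m=13→23, i=9→19, d=4→14, d=4→14, l=12→22, e=5→15.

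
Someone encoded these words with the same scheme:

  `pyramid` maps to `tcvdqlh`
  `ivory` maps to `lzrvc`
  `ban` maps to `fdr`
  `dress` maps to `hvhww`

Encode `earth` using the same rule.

The shift depends on letter class: consonant p→t is +4, but vowel a→d is +3. The rule splits by letter class: vowels +3, consonants +4.
For earth: e(vowel)+3=h, a(vowel)+3=d, r(cons)+4=v, t(cons)+4=x, h(cons)+4=l.

hdvxl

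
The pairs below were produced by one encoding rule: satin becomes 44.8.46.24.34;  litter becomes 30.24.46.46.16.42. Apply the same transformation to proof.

s(#19)→44 and a(#1)→8: differences scale by 2, so n = 2·pos + 6. With a=1..z=26, the number is 2·pos + 6.
For proof: p=16→38, r=18→42, o=15→36, o=15→36, f=6→18.

38.42.36.36.18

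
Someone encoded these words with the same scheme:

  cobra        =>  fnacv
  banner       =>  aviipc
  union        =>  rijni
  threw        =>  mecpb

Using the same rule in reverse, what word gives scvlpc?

Treating letters as 0–25, the rule is x ↦ 5x + 21 (mod 26).
Undoing it on scvlpc: s(18)→21·(18−21)≡15=p; c(2)→21·(2−21)≡17=r; v(21)→21·(21−21)≡0=a; l(11)→21·(11−21)≡24=y; p(15)→21·(15−21)≡4=e; c(2)→21·(2−21)≡17=r (all mod 26).

prayer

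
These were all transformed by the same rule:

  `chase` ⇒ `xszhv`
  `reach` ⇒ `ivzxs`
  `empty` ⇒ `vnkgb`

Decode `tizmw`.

grand

Each pair mirrors across the alphabet (c↔x, h↔s, a↔z): positions sum to 25. Each letter is replaced by its mirror in the alphabet: a↔z, b↔y, c↔x, and so on (the Atbash cipher).
Reversing it on tizmw: t↔g, i↔r, z↔a, m↔n, w↔d.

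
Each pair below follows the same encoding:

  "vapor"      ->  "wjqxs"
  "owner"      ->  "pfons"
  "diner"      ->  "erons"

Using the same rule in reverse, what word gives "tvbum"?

The shifts repeat in a cycle of length 2: positions 0,1,… shift by +1, +9, then the pattern repeats.
Reversing it on tvbum: t−1=s, v−9=m, b−1=a, u−9=l, m−1=l.

small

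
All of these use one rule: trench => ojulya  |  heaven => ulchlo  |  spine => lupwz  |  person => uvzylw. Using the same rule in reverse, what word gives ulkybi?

burden

The output letters match the input read backwards, each shifted +7: trench reversed is hcnert. Two steps: reverse the string, then apply a Caesar shift of +7.
Reversing it on ulkybi: shift back: u−7=n, l−7=e, k−7=d, y−7=r, b−7=u, i−7=b → nedrub; then reverse → burden.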